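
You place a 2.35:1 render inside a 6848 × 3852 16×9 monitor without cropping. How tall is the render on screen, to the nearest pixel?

2914 px

Since 2.350 > 1.778, the render is width-limited.
The render is 6848 / 2.350 ≈ 2914.04 px tall.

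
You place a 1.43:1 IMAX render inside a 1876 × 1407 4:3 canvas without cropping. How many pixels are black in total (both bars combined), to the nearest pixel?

178430 pixels

1.43:1 IMAX is wider than 4:3, so it spans the full width.
The render is 1876 / 1.430 ≈ 1311.8881 px tall.
Black = 1407 − 1311.8881 = 95.1119 px.
Across the 1876-px span: 95.1119 × 1876 ≈ 178430 px.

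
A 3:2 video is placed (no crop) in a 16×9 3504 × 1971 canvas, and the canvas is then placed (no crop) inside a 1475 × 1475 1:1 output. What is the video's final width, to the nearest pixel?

1245 px

3:2 in 3504×1971: fills the height, so the video is 2956.50 × 1971.00.
16×9 in 1475×1475: fills the width, so the intermediate becomes 1475.00 × 829.69 — a scale of ×0.4209.
Applying the same ×0.4209: 2956.50 → 1244.53.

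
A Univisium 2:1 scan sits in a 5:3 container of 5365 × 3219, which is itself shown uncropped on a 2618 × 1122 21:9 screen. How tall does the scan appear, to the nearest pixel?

First fit — Univisium 2:1 into 5365×3219 spans the width: 5365.00 × 2682.50.
5:3 in 2618×1122: fills the height, so the intermediate becomes 1870.00 × 1122.00 — a scale of ×0.3486.
Applying the same ×0.3486: 2682.50 → 935.00.

935 px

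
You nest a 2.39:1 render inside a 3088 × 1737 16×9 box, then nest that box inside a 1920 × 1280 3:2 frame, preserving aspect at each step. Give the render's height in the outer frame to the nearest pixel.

First fit — 2.39:1 into 3088×1737 spans the width: 3088.00 × 1292.05.
The 16×9 canvas is width-limited in 1920×1280, giving 1920.00 × 1080.00; scale factor 0.6218.
The render scales with it: height 1292.05 × 0.6218 ≈ 803.35.

803 px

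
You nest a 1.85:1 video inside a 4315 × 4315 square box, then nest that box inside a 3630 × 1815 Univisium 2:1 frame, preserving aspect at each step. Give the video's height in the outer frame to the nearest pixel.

981 px

First fit — 1.85:1 into 4315×4315 spans the width: 4315.00 × 2332.43.
The square canvas is height-limited in 3630×1815, giving 1815.00 × 1815.00; scale factor 0.4206.
Applying the same ×0.4206: 2332.43 → 981.08.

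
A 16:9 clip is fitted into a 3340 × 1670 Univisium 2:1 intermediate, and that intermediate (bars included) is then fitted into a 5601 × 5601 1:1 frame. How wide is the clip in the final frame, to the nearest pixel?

4979 px

First fit — 16:9 into 3340×1670 spans the height: 2968.89 × 1670.00.
Univisium 2:1 in 5601×5601: fills the width, so the intermediate becomes 5601.00 × 2800.50 — a scale of ×1.6769.
So the clip's width is 2968.89 × 1.6769 ≈ 4978.67.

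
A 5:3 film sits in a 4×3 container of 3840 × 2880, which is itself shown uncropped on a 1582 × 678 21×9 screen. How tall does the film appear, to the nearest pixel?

5:3 in 3840×2880: fills the width, so the film is 3840.00 × 2304.00.
4×3 in 1582×678: fills the height, so the intermediate becomes 904.00 × 678.00 — a scale of ×0.2354.
So the film's height is 2304.00 × 0.2354 ≈ 542.40.

542 px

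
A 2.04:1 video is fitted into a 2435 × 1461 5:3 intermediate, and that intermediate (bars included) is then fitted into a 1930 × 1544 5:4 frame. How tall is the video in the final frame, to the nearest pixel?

First fit — 2.04:1 into 2435×1461 spans the width: 2435.00 × 1193.63.
5:3 in 1930×1544: fills the width, so the intermediate becomes 1930.00 × 1158.00 — a scale of ×0.7926.
The video scales with it: height 1193.63 × 0.7926 ≈ 946.08.

946 px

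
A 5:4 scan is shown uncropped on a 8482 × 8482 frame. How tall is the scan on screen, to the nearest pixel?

Since 1.250 > 1.000, the scan is width-limited.
That makes the image 6785.60 px tall (8482 × 4/5).

6786 px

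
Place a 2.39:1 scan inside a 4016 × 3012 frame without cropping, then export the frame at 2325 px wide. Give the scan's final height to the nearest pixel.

Fitted into 4016×3012, the scan spans the width; its height is 4016 / 2.390 ≈ 1680.33 px.
The frame scales by 2325/4016 = 0.5789; 1680.33 × 0.5789 ≈ 972.80 px.

973 px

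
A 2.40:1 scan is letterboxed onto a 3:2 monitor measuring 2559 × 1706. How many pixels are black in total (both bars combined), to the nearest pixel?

Since 2.400 > 1.500, the scan is width-limited.
The scan is 2559 / 2.400 ≈ 1066.2500 px tall.
1706 − 1066.2500 = 639.7500 px of bars.
That's 639.7500 × 2559 ≈ 1637120 black pixels.

1637120 pixels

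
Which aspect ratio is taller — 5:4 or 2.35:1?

5:4 = 1.25 and 2.35; 2.35 > 1.25. The smaller width-to-height ratio is the taller frame.

5:4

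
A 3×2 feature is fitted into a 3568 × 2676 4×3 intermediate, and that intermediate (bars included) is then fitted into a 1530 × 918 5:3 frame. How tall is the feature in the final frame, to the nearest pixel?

3×2 in 3568×2676: fills the width, so the feature is 3568.00 × 2378.67.
4×3 in 1530×918: fills the height, so the intermediate becomes 1224.00 × 918.00 — a scale of ×0.3430.
Applying the same ×0.3430: 2378.67 → 816.00.

816 px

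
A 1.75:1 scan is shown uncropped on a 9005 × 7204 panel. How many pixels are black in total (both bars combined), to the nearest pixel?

18534863 pixels

1.75:1 is wider than 5:4, so it spans the full width.
Content height = 9005 / 1.750 ≈ 5145.7143 px.
Leftover height: 7204 − 5145.7143 = 2058.2857 px.
Across the 9005-px span: 2058.2857 × 9005 ≈ 18534863 px.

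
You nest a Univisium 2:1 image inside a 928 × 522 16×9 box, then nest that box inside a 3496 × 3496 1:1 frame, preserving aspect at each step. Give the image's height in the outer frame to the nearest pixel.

1748 px

Inside the 928×522 canvas the image is width-limited at 928.00 × 464.00.
16×9 in 3496×3496: fills the width, so the intermediate becomes 3496.00 × 1966.50 — a scale of ×3.7672.
Applying the same ×3.7672: 464.00 → 1748.00.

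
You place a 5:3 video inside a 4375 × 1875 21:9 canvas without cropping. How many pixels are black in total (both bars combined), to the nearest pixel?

5:3 (1.667) < 21:9 (2.333), so the video fills the height.
The video is 1875 × 5/3 ≈ 3125.0000 px wide.
4375 − 3125.0000 = 1250.0000 px of bars.
Across the 1875-px span: 1250.0000 × 1875 ≈ 2343750 px.

2343750 pixels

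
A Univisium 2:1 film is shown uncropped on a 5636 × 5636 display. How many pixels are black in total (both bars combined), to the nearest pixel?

15882248 pixels

Univisium 2:1 is wider than 1:1, so it spans the full width.
Content height = 5636 × 1/2 ≈ 2818.0000 px.
Black = 5636 − 2818.0000 = 2818.0000 px.
That's 2818.0000 × 5636 ≈ 15882248 black pixels.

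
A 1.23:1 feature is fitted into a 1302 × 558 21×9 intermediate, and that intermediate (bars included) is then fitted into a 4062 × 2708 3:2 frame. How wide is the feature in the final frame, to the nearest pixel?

2141 px

1.23:1 in 1302×558: fills the height, so the feature is 686.34 × 558.00.
Second fit — the 21×9 canvas into 4062×2708 spans the width: 4062.00 × 1740.86 (×3.1198 from 1302×558).
Applying the same ×3.1198: 686.34 → 2141.25.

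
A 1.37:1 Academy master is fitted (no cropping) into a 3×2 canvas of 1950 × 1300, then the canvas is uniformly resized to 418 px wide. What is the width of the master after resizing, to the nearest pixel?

382 px

At 1950×1300 the master is height-limited, so width = 1300 × 1.370 ≈ 1781.00 px.
Resizing to 418 px wide multiplies everything by 0.2144: 1781.00 → 381.77 px.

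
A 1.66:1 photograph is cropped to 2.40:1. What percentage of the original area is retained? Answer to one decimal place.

Going from 1.66:1 to 2.40:1 means cutting height while keeping width.
(1.660)/(2.400) ≈ 0.692 of the area survives.

69.2%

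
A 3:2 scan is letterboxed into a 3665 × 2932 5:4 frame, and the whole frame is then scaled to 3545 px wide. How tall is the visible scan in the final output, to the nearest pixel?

2363 px

At 3665×2932 the scan is width-limited, so height = 3665 × 2/3 ≈ 2443.33 px.
Resizing to 3545 px wide multiplies everything by 0.9673: 2443.33 → 2363.33 px.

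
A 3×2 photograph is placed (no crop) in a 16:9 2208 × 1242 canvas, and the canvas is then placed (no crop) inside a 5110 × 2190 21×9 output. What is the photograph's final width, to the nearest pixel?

3285 px

Inside the 2208×1242 canvas the photograph is height-limited at 1863.00 × 1242.00.
16:9 in 5110×2190: fills the height, so the intermediate becomes 3893.33 × 2190.00 — a scale of ×1.7633.
Applying the same ×1.7633: 1863.00 → 3285.00.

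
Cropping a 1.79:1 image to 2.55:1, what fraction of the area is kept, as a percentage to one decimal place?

70.2%

The width stays; only height is cut (since 2.55:1 is wider than 1.79:1).
Fraction kept = (1.790)/(2.550) ≈ 70.20%.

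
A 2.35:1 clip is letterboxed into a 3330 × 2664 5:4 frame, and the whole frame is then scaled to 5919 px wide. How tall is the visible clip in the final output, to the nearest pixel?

2519 px

Fitted into 3330×2664, the clip spans the width; its height is 3330 / 2.350 ≈ 1417.02 px.
The frame scales by 5919/3330 = 1.7775; 1417.02 × 1.7775 ≈ 2518.72 px.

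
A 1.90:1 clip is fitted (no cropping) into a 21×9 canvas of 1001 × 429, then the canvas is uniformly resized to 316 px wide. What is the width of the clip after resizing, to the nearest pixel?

257 px

In the 1001×429 frame the clip fills the height: width = 429 × 1.900 ≈ 815.10 px.
Resizing to 316 px wide multiplies everything by 0.3157: 815.10 → 257.31 px.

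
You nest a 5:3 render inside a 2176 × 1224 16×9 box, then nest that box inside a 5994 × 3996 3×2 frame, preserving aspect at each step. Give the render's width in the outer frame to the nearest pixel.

5619 px

First fit — 5:3 into 2176×1224 spans the height: 2040.00 × 1224.00.
Second fit — the 16×9 canvas into 5994×3996 spans the width: 5994.00 × 3371.62 (×2.7546 from 2176×1224).
Applying the same ×2.7546: 2040.00 → 5619.38.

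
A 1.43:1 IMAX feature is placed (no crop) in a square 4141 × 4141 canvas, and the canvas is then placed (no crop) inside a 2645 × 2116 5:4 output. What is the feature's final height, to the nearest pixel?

1.43:1 IMAX in 4141×4141: fills the width, so the feature is 4141.00 × 2895.80.
Second fit — the square canvas into 2645×2116 spans the height: 2116.00 × 2116.00 (×0.5110 from 4141×4141).
So the feature's height is 2895.80 × 0.5110 ≈ 1479.72.

1480 px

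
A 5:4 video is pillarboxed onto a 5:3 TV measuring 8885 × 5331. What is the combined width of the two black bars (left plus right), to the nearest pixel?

2221 px

Since 1.250 < 1.667, the video is height-limited.
Content width = 5331 × 5/4 ≈ 6663.75 px.
8885 − 6663.75 = 2221.25 px of bars.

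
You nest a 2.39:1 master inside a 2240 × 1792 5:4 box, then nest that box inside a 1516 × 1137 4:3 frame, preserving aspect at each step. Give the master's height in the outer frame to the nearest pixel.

595 px

2.39:1 in 2240×1792: fills the width, so the master is 2240.00 × 937.24.
The 5:4 canvas is height-limited in 1516×1137, giving 1421.25 × 1137.00; scale factor 0.6345.
Applying the same ×0.6345: 937.24 → 594.67.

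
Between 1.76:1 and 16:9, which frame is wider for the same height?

1.76 and 16:9 = 1.778; 1.778 > 1.76.

16:9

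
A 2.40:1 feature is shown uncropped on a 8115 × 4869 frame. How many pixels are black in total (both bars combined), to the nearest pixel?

12073091 pixels

2.40:1 (2.400) > 5:3 (1.667), so the feature fills the width.
Content height = 8115 / 2.400 ≈ 3381.2500 px.
Black = 4869 − 3381.2500 = 1487.7500 px.
Bar area = 1487.7500 × 8115 ≈ 12073091 px.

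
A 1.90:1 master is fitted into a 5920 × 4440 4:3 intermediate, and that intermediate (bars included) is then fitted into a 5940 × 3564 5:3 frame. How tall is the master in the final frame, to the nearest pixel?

2501 px

Inside the 5920×4440 canvas the master is width-limited at 5920.00 × 3115.79.
Second fit — the 4:3 canvas into 5940×3564 spans the height: 4752.00 × 3564.00 (×0.8027 from 5920×4440).
So the master's height is 3115.79 × 0.8027 ≈ 2501.05.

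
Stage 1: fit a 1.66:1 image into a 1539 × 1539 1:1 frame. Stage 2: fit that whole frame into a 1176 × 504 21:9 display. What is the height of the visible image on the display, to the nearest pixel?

304 px

1.66:1 in 1539×1539: fills the width, so the image is 1539.00 × 927.11.
Second fit — the 1:1 canvas into 1176×504 spans the height: 504.00 × 504.00 (×0.3275 from 1539×1539).
So the image's height is 927.11 × 0.3275 ≈ 303.61.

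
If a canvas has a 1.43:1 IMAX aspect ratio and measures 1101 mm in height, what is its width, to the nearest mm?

At 1.43:1 IMAX, 1101 × 1.430 ≈ 1574.43.

1574 mm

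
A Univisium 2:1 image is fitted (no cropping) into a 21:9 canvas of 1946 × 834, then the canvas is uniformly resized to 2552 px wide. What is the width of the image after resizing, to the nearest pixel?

Fitted into 1946×834, the image spans the height; its width is 834 × 2/1 ≈ 1668.00 px.
The frame scales by 2552/1946 = 1.3114; 1668.00 × 1.3114 ≈ 2187.43 px.

2187 px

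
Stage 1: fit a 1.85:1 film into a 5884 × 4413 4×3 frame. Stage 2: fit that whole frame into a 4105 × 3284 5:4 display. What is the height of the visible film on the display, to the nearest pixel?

2219 px

Inside the 5884×4413 canvas the film is width-limited at 5884.00 × 3180.54.
4×3 in 4105×3284: fills the width, so the intermediate becomes 4105.00 × 3078.75 — a scale of ×0.6977.
The film scales with it: height 3180.54 × 0.6977 ≈ 2218.92.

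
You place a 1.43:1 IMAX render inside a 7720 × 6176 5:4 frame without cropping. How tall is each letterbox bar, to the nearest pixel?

1.43:1 IMAX is wider than 5:4, so it spans the full width.
That makes the image 5398.60 px tall (7720 / 1.430).
Leftover height: 6176 − 5398.60 = 777.40 px → 388.70 each side.

389 px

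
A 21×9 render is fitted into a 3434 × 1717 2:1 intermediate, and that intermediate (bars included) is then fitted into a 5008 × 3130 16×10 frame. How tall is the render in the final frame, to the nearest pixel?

First fit — 21×9 into 3434×1717 spans the width: 3434.00 × 1471.71.
Second fit — the 2:1 canvas into 5008×3130 spans the width: 5008.00 × 2504.00 (×1.4584 from 3434×1717).
The render scales with it: height 1471.71 × 1.4584 ≈ 2146.29.

2146 px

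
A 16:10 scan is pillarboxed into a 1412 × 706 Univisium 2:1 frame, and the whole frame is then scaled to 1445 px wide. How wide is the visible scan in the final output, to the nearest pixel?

1156 px

At 1412×706 the scan is height-limited, so width = 706 × 16/10 ≈ 1129.60 px.
The frame scales by 1445/1412 = 1.0234; 1129.60 × 1.0234 ≈ 1156.00 px.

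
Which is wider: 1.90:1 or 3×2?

1.9 and 3×2 = 1.5; 1.9 > 1.5.

1.90:1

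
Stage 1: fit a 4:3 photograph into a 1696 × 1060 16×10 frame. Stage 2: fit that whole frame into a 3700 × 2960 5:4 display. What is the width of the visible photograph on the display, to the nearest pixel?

3083 px

First fit — 4:3 into 1696×1060 spans the height: 1413.33 × 1060.00.
Second fit — the 16×10 canvas into 3700×2960 spans the width: 3700.00 × 2312.50 (×2.1816 from 1696×1060).
The photograph scales with it: width 1413.33 × 2.1816 ≈ 3083.33.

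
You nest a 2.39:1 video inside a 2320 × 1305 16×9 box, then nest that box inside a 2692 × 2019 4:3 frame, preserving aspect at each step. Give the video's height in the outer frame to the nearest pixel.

1126 px

First fit — 2.39:1 into 2320×1305 spans the width: 2320.00 × 970.71.
The 16×9 canvas is width-limited in 2692×2019, giving 2692.00 × 1514.25; scale factor 1.1603.
Applying the same ×1.1603: 970.71 → 1126.36.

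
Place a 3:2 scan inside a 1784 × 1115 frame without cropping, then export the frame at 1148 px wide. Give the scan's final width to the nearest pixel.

1076 px

At 1784×1115 the scan is height-limited, so width = 1115 × 3/2 ≈ 1672.50 px.
The frame scales by 1148/1784 = 0.6435; 1672.50 × 0.6435 ≈ 1076.25 px.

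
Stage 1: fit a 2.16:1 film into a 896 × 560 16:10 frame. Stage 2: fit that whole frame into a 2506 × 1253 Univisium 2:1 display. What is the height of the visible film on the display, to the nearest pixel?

Inside the 896×560 canvas the film is width-limited at 896.00 × 414.81.
16:10 in 2506×1253: fills the height, so the intermediate becomes 2004.80 × 1253.00 — a scale of ×2.2375.
The film scales with it: height 414.81 × 2.2375 ≈ 928.15.

928 px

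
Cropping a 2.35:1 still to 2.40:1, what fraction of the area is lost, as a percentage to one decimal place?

2.1%

2.40:1 is wider than 2.35:1, so the crop keeps the full width and trims the height.
(2.350)/(2.400) ≈ 0.979 of the area survives, leaving 2.08% discarded.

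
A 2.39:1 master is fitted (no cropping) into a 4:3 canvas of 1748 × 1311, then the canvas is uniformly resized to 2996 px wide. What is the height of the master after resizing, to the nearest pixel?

At 1748×1311 the master is width-limited, so height = 1748 / 2.390 ≈ 731.38 px.
Scaling 1748 → 2996 is ×1.7140, so the height becomes 731.38 × 1.7140 ≈ 1253.56 px.

1254 px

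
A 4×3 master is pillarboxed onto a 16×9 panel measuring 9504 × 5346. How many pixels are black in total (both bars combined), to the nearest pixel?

Since 1.333 < 1.778, the master is height-limited.
That makes the image 7128.0000 px wide (5346 × 4/3).
Black = 9504 − 7128.0000 = 2376.0000 px.
Bar area = 2376.0000 × 5346 ≈ 12702096 px.

12702096 pixels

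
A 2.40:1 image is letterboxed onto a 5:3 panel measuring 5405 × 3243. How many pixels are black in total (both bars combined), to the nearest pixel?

Since 2.400 > 1.667, the image is width-limited.
Content height = 5405 / 2.400 ≈ 2252.0833 px.
Leftover height: 3243 − 2252.0833 = 990.9167 px.
Bar area = 990.9167 × 5405 ≈ 5355905 px.

5355905 pixels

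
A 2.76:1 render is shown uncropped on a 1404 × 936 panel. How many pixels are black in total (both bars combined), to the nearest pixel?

2.76:1 is wider than 3:2, so it spans the full width.
Content height = 1404 / 2.760 ≈ 508.6957 px.
Black = 936 − 508.6957 = 427.3043 px.
Bar area = 427.3043 × 1404 ≈ 599935 px.

599935 pixels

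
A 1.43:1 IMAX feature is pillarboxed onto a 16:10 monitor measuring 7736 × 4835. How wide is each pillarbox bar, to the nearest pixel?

411 px

Since 1.430 < 1.600, the feature is height-limited.
Content width = 4835 × 1.430 ≈ 6914.05 px.
Black = 7736 − 6914.05 = 821.95 px, or 410.98 per bar.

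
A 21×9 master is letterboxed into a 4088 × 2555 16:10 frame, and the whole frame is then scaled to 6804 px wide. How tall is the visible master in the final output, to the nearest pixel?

Fitted into 4088×2555, the master spans the width; its height is 4088 × 9/21 ≈ 1752.00 px.
The frame scales by 6804/4088 = 1.6644; 1752.00 × 1.6644 ≈ 2916.00 px.

2916 px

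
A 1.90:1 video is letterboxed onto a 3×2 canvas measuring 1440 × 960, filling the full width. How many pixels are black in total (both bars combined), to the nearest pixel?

291032 pixels

The video is 1440 / 1.900 ≈ 757.8947 px tall.
Black = 960 − 757.8947 = 202.1053 px.
Bar area = 202.1053 × 1440 ≈ 291032 px.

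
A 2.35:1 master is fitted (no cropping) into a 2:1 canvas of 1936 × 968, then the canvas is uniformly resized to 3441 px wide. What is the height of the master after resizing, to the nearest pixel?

1464 px

Fitted into 1936×968, the master spans the width; its height is 1936 / 2.350 ≈ 823.83 px.
Scaling 1936 → 3441 is ×1.7774, so the height becomes 823.83 × 1.7774 ≈ 1464.26 px.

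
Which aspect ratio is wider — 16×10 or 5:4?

16×10 = 1.6 and 5:4 = 1.25; 1.6 > 1.25.

16×10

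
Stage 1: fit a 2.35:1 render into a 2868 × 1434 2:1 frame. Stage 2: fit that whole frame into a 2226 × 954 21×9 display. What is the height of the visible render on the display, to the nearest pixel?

812 px

First fit — 2.35:1 into 2868×1434 spans the width: 2868.00 × 1220.43.
Second fit — the 2:1 canvas into 2226×954 spans the height: 1908.00 × 954.00 (×0.6653 from 2868×1434).
So the render's height is 1220.43 × 0.6653 ≈ 811.91.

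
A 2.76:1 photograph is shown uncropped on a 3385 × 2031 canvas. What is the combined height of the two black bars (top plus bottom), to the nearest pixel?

805 px

Since 2.760 > 1.667, the photograph is width-limited.
The photograph is 3385 / 2.760 ≈ 1226.45 px tall.
Leftover height: 2031 − 1226.45 = 804.55 px.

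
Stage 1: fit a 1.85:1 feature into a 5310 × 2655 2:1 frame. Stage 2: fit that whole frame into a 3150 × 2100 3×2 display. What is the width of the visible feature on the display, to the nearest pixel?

2914 px

Inside the 5310×2655 canvas the feature is height-limited at 4911.75 × 2655.00.
The 2:1 canvas is width-limited in 3150×2100, giving 3150.00 × 1575.00; scale factor 0.5932.
The feature scales with it: width 4911.75 × 0.5932 ≈ 2913.75.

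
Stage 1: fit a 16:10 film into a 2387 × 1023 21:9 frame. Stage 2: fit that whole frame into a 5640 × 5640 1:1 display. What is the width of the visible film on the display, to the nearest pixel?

3867 px

16:10 in 2387×1023: fills the height, so the film is 1636.80 × 1023.00.
21:9 in 5640×5640: fills the width, so the intermediate becomes 5640.00 × 2417.14 — a scale of ×2.3628.
The film scales with it: width 1636.80 × 2.3628 ≈ 3867.43.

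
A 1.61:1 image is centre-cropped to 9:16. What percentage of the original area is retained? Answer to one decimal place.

9:16 is narrower than 1.61:1, so the crop keeps the full height and trims the width.
(0.562)/(1.610) ≈ 0.349 of the area survives.

34.9%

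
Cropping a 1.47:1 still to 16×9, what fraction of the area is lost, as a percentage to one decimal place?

17.3%

The width stays; only height is cut (since 16×9 is wider than 1.47:1).
Area ratio = (1.470)/(1.778) = 82.69%; the remaining 17.31% is cropped out.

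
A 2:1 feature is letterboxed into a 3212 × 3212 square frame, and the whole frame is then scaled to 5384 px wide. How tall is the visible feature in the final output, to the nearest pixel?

Fitted into 3212×3212, the feature spans the width; its height is 3212 × 1/2 ≈ 1606.00 px.
Scaling 3212 → 5384 is ×1.6762, so the height becomes 1606.00 × 1.6762 ≈ 2692.00 px.

2692 px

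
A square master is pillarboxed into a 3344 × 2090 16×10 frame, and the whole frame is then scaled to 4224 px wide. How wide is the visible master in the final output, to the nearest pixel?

2640 px

Fitted into 3344×2090, the master spans the height; its width is 2090 × 1/1 ≈ 2090.00 px.
Resizing to 4224 px wide multiplies everything by 1.2632: 2090.00 → 2640.00 px.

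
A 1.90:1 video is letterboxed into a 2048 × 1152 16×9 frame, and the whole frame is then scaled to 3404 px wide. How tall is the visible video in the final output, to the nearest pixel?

1792 px

Fitted into 2048×1152, the video spans the width; its height is 2048 / 1.900 ≈ 1077.89 px.
Scaling 2048 → 3404 is ×1.6621, so the height becomes 1077.89 × 1.6621 ≈ 1791.58 px.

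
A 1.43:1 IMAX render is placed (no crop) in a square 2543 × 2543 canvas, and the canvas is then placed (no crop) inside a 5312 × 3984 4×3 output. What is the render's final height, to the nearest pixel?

2786 px

1.43:1 IMAX in 2543×2543: fills the width, so the render is 2543.00 × 1778.32.
The square canvas is height-limited in 5312×3984, giving 3984.00 × 3984.00; scale factor 1.5667.
Applying the same ×1.5667: 1778.32 → 2786.01.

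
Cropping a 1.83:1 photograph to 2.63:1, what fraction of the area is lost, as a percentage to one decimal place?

30.4%

2.63:1 is wider than 1.83:1, so the crop keeps the full width and trims the height.
Area ratio = (1.830)/(2.630) = 69.58%; the remaining 30.42% is cropped out.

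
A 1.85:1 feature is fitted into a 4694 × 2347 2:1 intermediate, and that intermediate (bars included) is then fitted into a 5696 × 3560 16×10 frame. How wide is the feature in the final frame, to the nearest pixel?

First fit — 1.85:1 into 4694×2347 spans the height: 4341.95 × 2347.00.
The 2:1 canvas is width-limited in 5696×3560, giving 5696.00 × 2848.00; scale factor 1.2135.
The feature scales with it: width 4341.95 × 1.2135 ≈ 5268.80.

5269 px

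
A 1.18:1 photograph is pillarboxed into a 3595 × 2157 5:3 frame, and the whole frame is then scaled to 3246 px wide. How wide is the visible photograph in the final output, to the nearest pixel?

At 3595×2157 the photograph is height-limited, so width = 2157 × 1.180 ≈ 2545.26 px.
Resizing to 3246 px wide multiplies everything by 0.9029: 2545.26 → 2298.17 px.

2298 px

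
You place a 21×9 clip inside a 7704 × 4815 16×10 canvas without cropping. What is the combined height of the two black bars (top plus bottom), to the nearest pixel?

1513 px

21×9 is wider than 16×10, so it spans the full width.
The clip is 7704 × 9/21 ≈ 3301.71 px tall.
4815 − 3301.71 = 1513.29 px of bars.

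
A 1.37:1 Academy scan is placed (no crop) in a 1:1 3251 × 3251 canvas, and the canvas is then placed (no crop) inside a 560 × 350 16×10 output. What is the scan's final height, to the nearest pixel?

1.37:1 Academy in 3251×3251: fills the width, so the scan is 3251.00 × 2372.99.
1:1 in 560×350: fills the height, so the intermediate becomes 350.00 × 350.00 — a scale of ×0.1077.
So the scan's height is 2372.99 × 0.1077 ≈ 255.47.

255 px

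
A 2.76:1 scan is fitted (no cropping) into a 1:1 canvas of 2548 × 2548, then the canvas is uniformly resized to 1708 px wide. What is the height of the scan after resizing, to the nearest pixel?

619 px

At 2548×2548 the scan is width-limited, so height = 2548 / 2.760 ≈ 923.19 px.
Scaling 2548 → 1708 is ×0.6703, so the height becomes 923.19 × 0.6703 ≈ 618.84 px.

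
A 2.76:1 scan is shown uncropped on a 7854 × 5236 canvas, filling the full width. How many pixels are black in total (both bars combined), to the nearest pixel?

That makes the image 2845.6522 px tall (7854 / 2.760).
Black = 5236 − 2845.6522 = 2390.3478 px.
Across the 7854-px span: 2390.3478 × 7854 ≈ 18773792 px.

18773792 pixels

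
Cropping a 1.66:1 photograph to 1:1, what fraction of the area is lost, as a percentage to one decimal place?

The height stays; only width is cut (since 1:1 is narrower than 1.66:1).
(1.000)/(1.660) ≈ 0.602 of the area survives, leaving 39.76% discarded.

39.8%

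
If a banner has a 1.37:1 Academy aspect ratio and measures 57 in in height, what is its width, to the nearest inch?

78 in

57 × 1.370 = 78.09.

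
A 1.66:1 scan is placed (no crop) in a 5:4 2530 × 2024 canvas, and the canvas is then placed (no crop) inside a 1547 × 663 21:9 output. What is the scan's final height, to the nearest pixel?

First fit — 1.66:1 into 2530×2024 spans the width: 2530.00 × 1524.10.
5:4 in 1547×663: fills the height, so the intermediate becomes 828.75 × 663.00 — a scale of ×0.3276.
So the scan's height is 1524.10 × 0.3276 ≈ 499.25.

499 px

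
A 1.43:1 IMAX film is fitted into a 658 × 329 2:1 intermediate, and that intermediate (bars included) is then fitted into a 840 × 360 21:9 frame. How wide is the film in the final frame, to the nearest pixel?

515 px

1.43:1 IMAX in 658×329: fills the height, so the film is 470.47 × 329.00.
2:1 in 840×360: fills the height, so the intermediate becomes 720.00 × 360.00 — a scale of ×1.0942.
So the film's width is 470.47 × 1.0942 ≈ 514.80.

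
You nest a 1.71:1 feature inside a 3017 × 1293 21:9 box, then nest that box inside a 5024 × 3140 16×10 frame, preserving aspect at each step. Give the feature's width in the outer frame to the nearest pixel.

3682 px

Inside the 3017×1293 canvas the feature is height-limited at 2211.03 × 1293.00.
Second fit — the 21:9 canvas into 5024×3140 spans the width: 5024.00 × 2153.14 (×1.6652 from 3017×1293).
So the feature's width is 2211.03 × 1.6652 ≈ 3681.87.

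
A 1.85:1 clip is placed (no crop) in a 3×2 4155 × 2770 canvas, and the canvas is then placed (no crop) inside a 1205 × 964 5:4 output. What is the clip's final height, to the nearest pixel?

First fit — 1.85:1 into 4155×2770 spans the width: 4155.00 × 2245.95.
3×2 in 1205×964: fills the width, so the intermediate becomes 1205.00 × 803.33 — a scale of ×0.2900.
So the clip's height is 2245.95 × 0.2900 ≈ 651.35.

651 px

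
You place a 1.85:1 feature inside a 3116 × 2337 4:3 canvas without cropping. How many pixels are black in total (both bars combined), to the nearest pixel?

1.85:1 (1.850) > 4:3 (1.333), so the feature fills the width.
The feature is 3116 / 1.850 ≈ 1684.3243 px tall.
2337 − 1684.3243 = 652.6757 px of bars.
Across the 3116-px span: 652.6757 × 3116 ≈ 2033737 px.

2033737 pixels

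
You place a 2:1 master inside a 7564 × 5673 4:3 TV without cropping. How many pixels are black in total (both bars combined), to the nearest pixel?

14303524 pixels

2:1 is wider than 4:3, so it spans the full width.
The master is 7564 × 1/2 ≈ 3782.0000 px tall.
Black = 5673 − 3782.0000 = 1891.0000 px.
Bar area = 1891.0000 × 7564 ≈ 14303524 px.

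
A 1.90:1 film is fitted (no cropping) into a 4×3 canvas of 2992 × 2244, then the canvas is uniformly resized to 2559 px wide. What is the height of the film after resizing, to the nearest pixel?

1347 px

In the 2992×2244 frame the film fills the width: height = 2992 / 1.900 ≈ 1574.74 px.
Resizing to 2559 px wide multiplies everything by 0.8553: 1574.74 → 1346.84 px.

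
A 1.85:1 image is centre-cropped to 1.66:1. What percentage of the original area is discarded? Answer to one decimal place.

1.66:1 is narrower than 1.85:1, so the crop keeps the full height and trims the width.
Area ratio = (1.660)/(1.850) = 89.73%; the remaining 10.27% is cropped out.

10.3%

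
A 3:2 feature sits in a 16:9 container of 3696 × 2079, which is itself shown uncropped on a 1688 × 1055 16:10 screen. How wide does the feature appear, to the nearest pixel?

3:2 in 3696×2079: fills the height, so the feature is 3118.50 × 2079.00.
The 16:9 canvas is width-limited in 1688×1055, giving 1688.00 × 949.50; scale factor 0.4567.
The feature scales with it: width 3118.50 × 0.4567 ≈ 1424.25.

1424 px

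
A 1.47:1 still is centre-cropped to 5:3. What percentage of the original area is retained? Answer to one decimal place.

5:3 is wider than 1.47:1, so the crop keeps the full width and trims the height.
Area ratio = (1.470)/(1.667) = 88.20% retained.

88.2%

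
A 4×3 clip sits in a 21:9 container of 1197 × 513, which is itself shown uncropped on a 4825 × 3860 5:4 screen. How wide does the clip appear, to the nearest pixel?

2757 px

Inside the 1197×513 canvas the clip is height-limited at 684.00 × 513.00.
Second fit — the 21:9 canvas into 4825×3860 spans the width: 4825.00 × 2067.86 (×4.0309 from 1197×513).
The clip scales with it: width 684.00 × 4.0309 ≈ 2757.14.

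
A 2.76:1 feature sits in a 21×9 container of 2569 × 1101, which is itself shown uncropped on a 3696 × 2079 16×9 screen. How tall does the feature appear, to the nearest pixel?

1339 px

Inside the 2569×1101 canvas the feature is width-limited at 2569.00 × 930.80.
Second fit — the 21×9 canvas into 3696×2079 spans the width: 3696.00 × 1584.00 (×1.4387 from 2569×1101).
The feature scales with it: height 930.80 × 1.4387 ≈ 1339.13.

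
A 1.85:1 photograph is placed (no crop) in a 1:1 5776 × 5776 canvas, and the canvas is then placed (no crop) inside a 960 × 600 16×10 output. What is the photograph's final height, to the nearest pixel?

First fit — 1.85:1 into 5776×5776 spans the width: 5776.00 × 3122.16.
1:1 in 960×600: fills the height, so the intermediate becomes 600.00 × 600.00 — a scale of ×0.1039.
The photograph scales with it: height 3122.16 × 0.1039 ≈ 324.32.

324 px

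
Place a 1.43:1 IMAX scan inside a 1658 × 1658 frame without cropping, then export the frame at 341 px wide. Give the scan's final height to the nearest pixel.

238 px

In the 1658×1658 frame the scan fills the width: height = 1658 / 1.430 ≈ 1159.44 px.
Resizing to 341 px wide multiplies everything by 0.2057: 1159.44 → 238.46 px.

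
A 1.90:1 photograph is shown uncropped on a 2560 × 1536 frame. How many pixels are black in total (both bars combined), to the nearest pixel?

1.90:1 (1.900) > 5:3 (1.667), so the photograph fills the width.
The photograph is 2560 / 1.900 ≈ 1347.3684 px tall.
1536 − 1347.3684 = 188.6316 px of bars.
That's 188.6316 × 2560 ≈ 482897 black pixels.

482897 pixels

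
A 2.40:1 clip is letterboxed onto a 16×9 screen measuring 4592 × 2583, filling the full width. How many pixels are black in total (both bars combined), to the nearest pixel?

The clip is 4592 / 2.400 ≈ 1913.3333 px tall.
Black = 2583 − 1913.3333 = 669.6667 px.
Across the 4592-px span: 669.6667 × 4592 ≈ 3075109 px.

3075109 pixels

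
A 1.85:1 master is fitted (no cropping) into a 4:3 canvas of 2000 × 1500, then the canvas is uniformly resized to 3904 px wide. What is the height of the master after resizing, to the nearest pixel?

In the 2000×1500 frame the master fills the width: height = 2000 / 1.850 ≈ 1081.08 px.
The frame scales by 3904/2000 = 1.9520; 1081.08 × 1.9520 ≈ 2110.27 px.

2110 px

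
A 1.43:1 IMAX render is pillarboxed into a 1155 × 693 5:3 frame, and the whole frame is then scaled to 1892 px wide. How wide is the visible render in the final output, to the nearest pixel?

1623 px

In the 1155×693 frame the render fills the height: width = 693 × 1.430 ≈ 990.99 px.
The frame scales by 1892/1155 = 1.6381; 990.99 × 1.6381 ≈ 1623.34 px.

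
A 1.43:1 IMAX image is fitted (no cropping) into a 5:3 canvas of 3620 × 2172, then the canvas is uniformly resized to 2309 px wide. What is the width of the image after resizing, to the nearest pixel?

At 3620×2172 the image is height-limited, so width = 2172 × 1.430 ≈ 3105.96 px.
The frame scales by 2309/3620 = 0.6378; 3105.96 × 0.6378 ≈ 1981.12 px.

1981 px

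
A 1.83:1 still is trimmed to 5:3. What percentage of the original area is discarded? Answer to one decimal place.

5:3 is narrower than 1.83:1, so the crop keeps the full height and trims the width.
Area ratio = (1.667)/(1.830) = 91.07%; the remaining 8.93% is cropped out.

8.9%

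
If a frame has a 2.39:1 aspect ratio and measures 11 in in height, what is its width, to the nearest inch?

26 in

Width = 11 × 2.390 = 26.29.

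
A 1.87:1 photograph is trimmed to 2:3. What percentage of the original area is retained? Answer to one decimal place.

The height stays; only width is cut (since 2:3 is narrower than 1.87:1).
Area ratio = (0.667)/(1.870) = 35.65% retained.

35.7%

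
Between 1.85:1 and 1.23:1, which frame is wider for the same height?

1.85 and 1.23; 1.85 > 1.23.

1.85:1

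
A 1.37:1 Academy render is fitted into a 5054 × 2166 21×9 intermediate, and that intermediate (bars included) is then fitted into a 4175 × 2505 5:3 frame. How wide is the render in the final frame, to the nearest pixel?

Inside the 5054×2166 canvas the render is height-limited at 2967.42 × 2166.00.
21×9 in 4175×2505: fills the width, so the intermediate becomes 4175.00 × 1789.29 — a scale of ×0.8261.
So the render's width is 2967.42 × 0.8261 ≈ 2451.32.

2451 px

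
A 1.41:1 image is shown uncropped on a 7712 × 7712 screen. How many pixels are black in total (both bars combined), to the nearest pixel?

17294133 pixels

1.41:1 is wider than square, so it spans the full width.
The image is 7712 / 1.410 ≈ 5469.5035 px tall.
Black = 7712 − 5469.5035 = 2242.4965 px.
Across the 7712-px span: 2242.4965 × 7712 ≈ 17294133 px.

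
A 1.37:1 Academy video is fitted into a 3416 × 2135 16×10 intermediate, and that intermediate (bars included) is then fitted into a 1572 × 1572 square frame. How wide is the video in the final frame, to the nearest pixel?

Inside the 3416×2135 canvas the video is height-limited at 2924.95 × 2135.00.
Second fit — the 16×10 canvas into 1572×1572 spans the width: 1572.00 × 982.50 (×0.4602 from 3416×2135).
So the video's width is 2924.95 × 0.4602 ≈ 1346.03.

1346 px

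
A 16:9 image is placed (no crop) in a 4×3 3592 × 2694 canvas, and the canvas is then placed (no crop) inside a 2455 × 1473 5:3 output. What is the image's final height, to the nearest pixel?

1105 px

First fit — 16:9 into 3592×2694 spans the width: 3592.00 × 2020.50.
The 4×3 canvas is height-limited in 2455×1473, giving 1964.00 × 1473.00; scale factor 0.5468.
The image scales with it: height 2020.50 × 0.5468 ≈ 1104.75.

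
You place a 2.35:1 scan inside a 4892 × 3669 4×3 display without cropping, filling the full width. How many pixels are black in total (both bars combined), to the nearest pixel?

That makes the image 2081.7021 px tall (4892 / 2.350).
Leftover height: 3669 − 2081.7021 = 1587.2979 px.
Across the 4892-px span: 1587.2979 × 4892 ≈ 7765061 px.

7765061 pixels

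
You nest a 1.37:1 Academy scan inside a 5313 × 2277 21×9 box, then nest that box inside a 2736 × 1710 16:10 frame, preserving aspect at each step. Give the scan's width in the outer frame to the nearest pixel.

1606 px

Inside the 5313×2277 canvas the scan is height-limited at 3119.49 × 2277.00.
21×9 in 2736×1710: fills the width, so the intermediate becomes 2736.00 × 1172.57 — a scale of ×0.5150.
So the scan's width is 3119.49 × 0.5150 ≈ 1606.42.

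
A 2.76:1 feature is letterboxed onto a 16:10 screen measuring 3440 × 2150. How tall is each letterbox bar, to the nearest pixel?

2.76:1 (2.760) > 16:10 (1.600), so the feature fills the width.
Content height = 3440 / 2.760 ≈ 1246.38 px.
Leftover height: 2150 − 1246.38 = 903.62 px → 451.81 each side.

452 px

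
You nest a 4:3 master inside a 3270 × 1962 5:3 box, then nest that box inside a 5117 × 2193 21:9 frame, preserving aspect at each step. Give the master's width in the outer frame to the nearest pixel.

2924 px

Inside the 3270×1962 canvas the master is height-limited at 2616.00 × 1962.00.
The 5:3 canvas is height-limited in 5117×2193, giving 3655.00 × 2193.00; scale factor 1.1177.
The master scales with it: width 2616.00 × 1.1177 ≈ 2924.00.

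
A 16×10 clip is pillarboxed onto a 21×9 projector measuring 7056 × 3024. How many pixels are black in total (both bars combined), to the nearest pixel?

6706022 pixels

16×10 (1.600) < 21×9 (2.333), so the clip fills the height.
Content width = 3024 × 16/10 ≈ 4838.4000 px.
Leftover width: 7056 − 4838.4000 = 2217.6000 px.
Across the 3024-px span: 2217.6000 × 3024 ≈ 6706022 px.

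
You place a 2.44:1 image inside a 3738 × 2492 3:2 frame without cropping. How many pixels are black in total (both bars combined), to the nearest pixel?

3588603 pixels

2.44:1 (2.440) > 3:2 (1.500), so the image fills the width.
Content height = 3738 / 2.440 ≈ 1531.9672 px.
Leftover height: 2492 − 1531.9672 = 960.0328 px.
That's 960.0328 × 3738 ≈ 3588603 black pixels.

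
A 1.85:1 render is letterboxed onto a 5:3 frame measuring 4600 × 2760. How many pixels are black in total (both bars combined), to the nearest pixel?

1258162 pixels

Since 1.850 > 1.667, the render is width-limited.
That makes the image 2486.4865 px tall (4600 / 1.850).
Leftover height: 2760 − 2486.4865 = 273.5135 px.
That's 273.5135 × 4600 ≈ 1258162 black pixels.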